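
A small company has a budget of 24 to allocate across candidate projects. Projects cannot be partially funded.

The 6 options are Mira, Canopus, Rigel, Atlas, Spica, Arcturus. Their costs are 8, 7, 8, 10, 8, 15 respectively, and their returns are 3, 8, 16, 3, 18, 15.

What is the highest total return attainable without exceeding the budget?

This is an integer program with binary decision variables.
Allowing fractional choices, the relaxed optimum would be about 43.0, but projects are indivisible.
Mira + Rigel + Spica: cost 8 + 8 + 8 = 24 ≤ 24, return 3 + 16 + 18 = 37.
Canopus + Rigel + Spica: cost 7 + 8 + 8 = 23 ≤ 24, return 8 + 16 + 18 = 42.
Rigel + Spica: cost 8 + 8 = 16 ≤ 24, return 16 + 18 = 34.
Best is Canopus, Rigel, and Spica with total return 42.

42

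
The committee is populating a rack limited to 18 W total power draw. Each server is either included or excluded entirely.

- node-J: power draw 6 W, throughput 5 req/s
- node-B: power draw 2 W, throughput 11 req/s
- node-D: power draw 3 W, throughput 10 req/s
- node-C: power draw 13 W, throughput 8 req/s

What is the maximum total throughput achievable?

Take node-B, node-D, and node-C: power draw 2 + 3 + 13 = 18 ≤ 18, throughput 11 + 10 + 8 = 29.
No other feasible combination does better.

29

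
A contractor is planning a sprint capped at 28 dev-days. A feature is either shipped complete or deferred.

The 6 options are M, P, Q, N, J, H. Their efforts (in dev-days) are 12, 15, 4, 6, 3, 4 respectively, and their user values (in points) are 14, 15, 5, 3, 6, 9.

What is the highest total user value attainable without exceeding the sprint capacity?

35

M + Q + J + H: effort 12 + 4 + 3 + 4 = 23 ≤ 28, user value 14 + 5 + 6 + 9 = 34.
P + N + J + H: effort 15 + 6 + 3 + 4 = 28 ≤ 28, user value 15 + 3 + 6 + 9 = 33.
P + Q + J + H: effort 15 + 4 + 3 + 4 = 26 ≤ 28, user value 15 + 5 + 6 + 9 = 35.
Best is P, Q, J, and H with total user value 35.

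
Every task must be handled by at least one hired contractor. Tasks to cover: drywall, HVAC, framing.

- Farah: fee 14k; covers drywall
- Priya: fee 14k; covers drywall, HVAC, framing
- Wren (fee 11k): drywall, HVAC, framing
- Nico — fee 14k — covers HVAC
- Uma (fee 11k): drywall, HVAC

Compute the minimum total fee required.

11

This is an integer covering problem.
Wren alone covers drywall, HVAC, framing — every task.
Total fee: 11.
No cover costs less than 11.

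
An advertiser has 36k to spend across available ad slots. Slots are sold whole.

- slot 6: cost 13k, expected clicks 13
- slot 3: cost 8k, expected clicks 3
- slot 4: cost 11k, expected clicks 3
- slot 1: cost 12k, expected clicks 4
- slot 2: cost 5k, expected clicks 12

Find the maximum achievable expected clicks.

Take slot 6, slot 1, and slot 2: cost 13 + 12 + 5 = 30 ≤ 36, expected clicks 13 + 4 + 12 = 29.
No other feasible combination does better.

29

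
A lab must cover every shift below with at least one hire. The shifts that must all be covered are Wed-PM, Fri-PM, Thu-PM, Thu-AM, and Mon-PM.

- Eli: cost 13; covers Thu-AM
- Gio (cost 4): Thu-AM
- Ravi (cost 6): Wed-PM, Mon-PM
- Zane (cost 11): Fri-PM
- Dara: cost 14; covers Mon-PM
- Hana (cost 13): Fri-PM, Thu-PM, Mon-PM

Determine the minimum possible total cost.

23

Choose Gio, Ravi, and Hana: together they cover Wed-PM, Fri-PM, Thu-PM, Thu-AM, Mon-PM — every shift.
Total cost: 4 + 6 + 13 = 23.
No cover costs less than 23.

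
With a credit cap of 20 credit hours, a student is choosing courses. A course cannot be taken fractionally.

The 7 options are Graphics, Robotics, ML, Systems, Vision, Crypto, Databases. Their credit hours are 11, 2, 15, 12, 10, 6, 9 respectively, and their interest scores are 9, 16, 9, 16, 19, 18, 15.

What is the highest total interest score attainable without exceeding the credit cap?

Allowing fractional choices, the relaxed optimum would be about 56.3, but courses are indivisible.
Robotics + Systems + Crypto: credit hours 2 + 12 + 6 = 20 ≤ 20, interest score 16 + 16 + 18 = 50.
Robotics + Vision + Crypto: credit hours 2 + 10 + 6 = 18 ≤ 20, interest score 16 + 19 + 18 = 53.
Best is Robotics, Vision, and Crypto with total interest score 53.

53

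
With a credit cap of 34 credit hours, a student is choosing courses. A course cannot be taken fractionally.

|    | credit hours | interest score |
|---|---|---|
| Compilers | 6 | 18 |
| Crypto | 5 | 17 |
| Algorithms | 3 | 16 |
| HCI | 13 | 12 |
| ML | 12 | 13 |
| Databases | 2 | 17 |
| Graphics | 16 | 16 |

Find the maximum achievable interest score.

84

Take Compilers, Crypto, Algorithms, Databases, and Graphics: credit hours 6 + 5 + 3 + 2 + 16 = 32 ≤ 34, interest score 18 + 17 + 16 + 17 + 16 = 84.
No other feasible combination does better.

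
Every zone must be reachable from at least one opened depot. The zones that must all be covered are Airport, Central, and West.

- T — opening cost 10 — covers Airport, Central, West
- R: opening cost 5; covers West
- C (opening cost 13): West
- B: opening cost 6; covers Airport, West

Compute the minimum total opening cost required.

The greedy cost-per-new-zone heuristic would pick B and T for 16, but a cheaper cover exists.
T alone covers Airport, Central, West — every zone.
Total opening cost: 10.
No cover costs less than 10.

10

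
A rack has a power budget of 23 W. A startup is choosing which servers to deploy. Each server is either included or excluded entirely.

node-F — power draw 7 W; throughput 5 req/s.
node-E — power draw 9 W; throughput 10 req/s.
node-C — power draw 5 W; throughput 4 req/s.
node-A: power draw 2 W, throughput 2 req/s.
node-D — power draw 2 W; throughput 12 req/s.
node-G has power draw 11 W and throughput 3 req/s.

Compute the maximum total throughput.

31

Allowing fractional choices, the relaxed optimum would be about 31.6, but servers are indivisible.
node-F + node-E + node-A + node-D: power draw 7 + 9 + 2 + 2 = 20 ≤ 23, throughput 5 + 10 + 2 + 12 = 29.
node-F + node-E + node-C + node-D: power draw 7 + 9 + 5 + 2 = 23 ≤ 23, throughput 5 + 10 + 4 + 12 = 31.
node-E + node-C + node-A + node-D: power draw 9 + 5 + 2 + 2 = 18 ≤ 23, throughput 10 + 4 + 2 + 12 = 28.
Best is node-F, node-E, node-C, and node-D with total throughput 31.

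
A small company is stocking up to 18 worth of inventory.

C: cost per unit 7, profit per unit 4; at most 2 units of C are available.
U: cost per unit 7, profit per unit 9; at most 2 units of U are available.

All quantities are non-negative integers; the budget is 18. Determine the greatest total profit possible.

18

2×U: cost 14 ≤ 18, profit 2·9 = 18.
1×C and 1×U: cost 14 ≤ 18, profit 1·4 + 1·9 = 13.
Best is 18.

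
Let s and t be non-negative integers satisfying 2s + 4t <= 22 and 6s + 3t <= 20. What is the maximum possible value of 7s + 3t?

21

(s,t)=(3,0): 2·3+4·0=6≤22, 6·3+3·0=18≤20, objective 21.
(s,t)=(2,1): 2·2+4·1=8≤22, 6·2+3·1=15≤20, objective 17.
No feasible integer point exceeds 21.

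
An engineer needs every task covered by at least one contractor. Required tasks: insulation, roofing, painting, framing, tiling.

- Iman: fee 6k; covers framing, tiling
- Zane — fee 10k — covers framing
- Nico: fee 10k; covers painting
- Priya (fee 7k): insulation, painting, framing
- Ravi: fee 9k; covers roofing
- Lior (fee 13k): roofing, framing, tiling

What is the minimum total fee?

This is an integer covering problem.
The greedy cost-per-new-task heuristic would pick Priya, Iman, and Ravi for 22, but a cheaper cover exists.
Choose Priya and Lior: together they cover insulation, roofing, painting, framing, tiling — every task.
Total fee: 7 + 13 = 20.
No cover costs less than 20.

20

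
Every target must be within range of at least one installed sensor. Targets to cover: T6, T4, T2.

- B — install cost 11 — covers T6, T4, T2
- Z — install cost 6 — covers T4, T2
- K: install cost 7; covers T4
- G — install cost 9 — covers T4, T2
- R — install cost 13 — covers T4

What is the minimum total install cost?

The greedy cost-per-new-target heuristic would pick Z and B for 17, but a cheaper cover exists.
B alone covers T6, T4, T2 — every target.
Total install cost: 11.
No cover costs less than 11.

11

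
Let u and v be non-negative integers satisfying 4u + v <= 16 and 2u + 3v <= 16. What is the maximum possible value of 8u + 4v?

36

The continuous relaxation peaks at (3.2, 3.2) with value 38.40; rounding to a feasible lattice point costs some objective.
(u,v)=(3,3) is feasible, giving 36.
(u,v)=(2,4) is feasible, giving 32.
No feasible integer point exceeds 36.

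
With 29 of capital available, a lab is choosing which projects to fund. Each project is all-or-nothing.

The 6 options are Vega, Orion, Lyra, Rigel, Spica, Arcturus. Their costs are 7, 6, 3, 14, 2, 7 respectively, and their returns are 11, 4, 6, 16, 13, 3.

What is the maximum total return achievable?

Vega + Lyra + Rigel + Spica: cost 7 + 3 + 14 + 2 = 26 ≤ 29, return 11 + 6 + 16 + 13 = 46.
Vega + Orion + Rigel + Spica: cost 7 + 6 + 14 + 2 = 29 ≤ 29, return 11 + 4 + 16 + 13 = 44.
Best is Vega, Lyra, Rigel, and Spica with total return 46.

46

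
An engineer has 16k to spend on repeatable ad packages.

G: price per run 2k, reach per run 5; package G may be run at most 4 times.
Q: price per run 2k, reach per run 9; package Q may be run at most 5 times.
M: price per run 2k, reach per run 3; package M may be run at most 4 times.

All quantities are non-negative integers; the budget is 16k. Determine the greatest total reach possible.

This is a bounded integer knapsack.
Take 3×G and 5×Q: price 16 ≤ 16, reach 3·5 + 5·9 = 60.
Q has the best ratio (9/2) and is taken to its limit of 5; remaining capacity is filled optimally with the others.

60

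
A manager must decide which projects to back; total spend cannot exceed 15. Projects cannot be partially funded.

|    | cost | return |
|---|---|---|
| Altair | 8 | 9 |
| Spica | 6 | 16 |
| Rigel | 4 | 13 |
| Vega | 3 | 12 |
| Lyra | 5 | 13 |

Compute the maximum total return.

42

Take Spica, Rigel, and Lyra: cost 6 + 4 + 5 = 15 ≤ 15, return 16 + 13 + 13 = 42.
No other feasible combination does better.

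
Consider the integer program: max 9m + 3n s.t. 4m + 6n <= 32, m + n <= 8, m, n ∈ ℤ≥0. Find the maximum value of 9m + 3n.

(m,n)=(8,0): 4·8+6·0=32≤32, 1·8+1·0=8≤8, objective 72.
(m,n)=(7,0): 4·7+6·0=28≤32, 1·7+1·0=7≤8, objective 63.
No feasible integer point exceeds 72.

72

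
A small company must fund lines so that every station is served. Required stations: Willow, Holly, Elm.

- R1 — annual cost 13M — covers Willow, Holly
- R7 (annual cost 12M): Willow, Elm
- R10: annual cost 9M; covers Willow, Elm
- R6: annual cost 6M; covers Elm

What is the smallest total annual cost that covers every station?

19

This is a weighted set-cover instance.
Choose R1 and R6: together they cover Willow, Holly, Elm — every station.
Total annual cost: 13 + 6 = 19.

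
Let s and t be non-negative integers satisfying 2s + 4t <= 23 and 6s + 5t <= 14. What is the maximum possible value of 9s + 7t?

The continuous relaxation peaks at (2.33, 0) with value 21.00; rounding to a feasible lattice point costs some objective.
(s,t)=(2,0): 2·2+4·0=4≤23, 6·2+5·0=12≤14, objective 18.
(s,t)=(1,1): 2·1+4·1=6≤23, 6·1+5·1=11≤14, objective 16.
No feasible integer point exceeds 18.

18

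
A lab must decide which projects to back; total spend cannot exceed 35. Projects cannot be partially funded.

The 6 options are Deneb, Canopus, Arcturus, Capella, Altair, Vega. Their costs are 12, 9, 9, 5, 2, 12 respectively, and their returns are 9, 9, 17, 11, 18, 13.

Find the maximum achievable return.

59

Take Arcturus, Capella, Altair, and Vega: cost 9 + 5 + 2 + 12 = 28 ≤ 35, return 17 + 11 + 18 + 13 = 59.
No other feasible combination does better.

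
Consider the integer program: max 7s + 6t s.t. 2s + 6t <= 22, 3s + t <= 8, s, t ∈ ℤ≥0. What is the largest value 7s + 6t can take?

(s,t)=(2,2): 2·2+6·2=16≤22, 3·2+1·2=8≤8, objective 26.
(s,t)=(1,3): 2·1+6·3=20≤22, 3·1+1·3=6≤8, objective 25.
(s,t)=(2,1): 2·2+6·1=10≤22, 3·2+1·1=7≤8, objective 20.
The best lattice point is (2,2), giving 26.

26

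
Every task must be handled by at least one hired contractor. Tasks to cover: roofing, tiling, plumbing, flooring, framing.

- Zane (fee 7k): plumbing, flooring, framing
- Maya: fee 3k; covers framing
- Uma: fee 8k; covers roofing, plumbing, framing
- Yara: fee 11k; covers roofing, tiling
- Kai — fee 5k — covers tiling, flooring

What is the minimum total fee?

13

The greedy cost-per-new-task heuristic would pick Zane, Kai, and Uma for 20, but a cheaper cover exists.
Choose Uma and Kai: together they cover roofing, tiling, plumbing, flooring, framing — every task.
Total fee: 8 + 5 = 13.
No cover costs less than 13.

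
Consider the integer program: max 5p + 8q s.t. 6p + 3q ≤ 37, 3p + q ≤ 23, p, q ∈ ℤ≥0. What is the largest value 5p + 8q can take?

Relaxing integrality, the LP optimum is 98.67 at (p,q) = (0, 12.3), which is not an integer point.
(p,q)=(0,12): 6·0+3·12=36≤37, 3·0+1·12=12≤23, objective 96.
(p,q)=(0,11): 6·0+3·11=33≤37, 3·0+1·11=11≤23, objective 88.
No feasible integer point exceeds 96.

96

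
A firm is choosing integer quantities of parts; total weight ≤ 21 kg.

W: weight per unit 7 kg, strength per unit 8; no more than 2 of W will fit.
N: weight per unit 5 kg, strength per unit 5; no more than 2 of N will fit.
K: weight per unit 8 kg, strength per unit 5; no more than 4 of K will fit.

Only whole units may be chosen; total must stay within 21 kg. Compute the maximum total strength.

1×W, 1×N, and 1×K: weight 20 ≤ 21, strength 1·8 + 1·5 + 1·5 = 18.
2×W and 1×N: weight 19 ≤ 21, strength 2·8 + 1·5 = 21.
Best is 21.

21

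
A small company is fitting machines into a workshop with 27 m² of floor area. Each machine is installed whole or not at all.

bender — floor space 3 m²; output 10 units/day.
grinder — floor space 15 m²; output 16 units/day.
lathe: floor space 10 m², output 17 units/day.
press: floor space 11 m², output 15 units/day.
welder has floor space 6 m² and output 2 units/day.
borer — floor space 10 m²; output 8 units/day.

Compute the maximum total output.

42

Allowing fractional choices, the relaxed optimum would be about 45.2, but machines are indivisible.
bender + lathe + press: floor space 3 + 10 + 11 = 24 ≤ 27, output 10 + 17 + 15 = 42.
lathe + press + welder: floor space 10 + 11 + 6 = 27 ≤ 27, output 17 + 15 + 2 = 34.
bender + lathe + borer: floor space 3 + 10 + 10 = 23 ≤ 27, output 10 + 17 + 8 = 35.
Best is bender, lathe, and press with total output 42.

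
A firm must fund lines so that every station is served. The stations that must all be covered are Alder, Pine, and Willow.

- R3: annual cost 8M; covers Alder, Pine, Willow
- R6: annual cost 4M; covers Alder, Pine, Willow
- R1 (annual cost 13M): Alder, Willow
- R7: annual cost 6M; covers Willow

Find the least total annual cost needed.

4

R6 alone covers Alder, Pine, Willow — every station.
Total annual cost: 4.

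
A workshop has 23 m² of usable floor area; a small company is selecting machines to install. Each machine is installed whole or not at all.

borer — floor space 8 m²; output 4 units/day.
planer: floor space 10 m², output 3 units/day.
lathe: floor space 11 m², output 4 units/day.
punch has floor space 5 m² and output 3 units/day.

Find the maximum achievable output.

Take borer, planer, and punch: floor space 8 + 10 + 5 = 23 ≤ 23, output 4 + 3 + 3 = 10.
No other feasible combination does better.

10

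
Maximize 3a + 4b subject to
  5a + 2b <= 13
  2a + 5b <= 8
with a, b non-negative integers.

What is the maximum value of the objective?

The continuous relaxation peaks at (2.33, 0.667) with value 9.67; rounding to a feasible lattice point costs some objective.
(a,b)=(1,1) is feasible, giving 7.
(a,b)=(2,0) is feasible, giving 6.
(a,b)=(0,1) is feasible, giving 4.
No feasible integer point exceeds 7.

7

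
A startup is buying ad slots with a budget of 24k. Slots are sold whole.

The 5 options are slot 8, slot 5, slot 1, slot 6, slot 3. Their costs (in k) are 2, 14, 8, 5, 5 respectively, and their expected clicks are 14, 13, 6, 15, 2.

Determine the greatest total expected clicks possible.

42

Take slot 8, slot 5, and slot 6: cost 2 + 14 + 5 = 21 ≤ 24, expected clicks 14 + 13 + 15 = 42.
No other feasible combination does better.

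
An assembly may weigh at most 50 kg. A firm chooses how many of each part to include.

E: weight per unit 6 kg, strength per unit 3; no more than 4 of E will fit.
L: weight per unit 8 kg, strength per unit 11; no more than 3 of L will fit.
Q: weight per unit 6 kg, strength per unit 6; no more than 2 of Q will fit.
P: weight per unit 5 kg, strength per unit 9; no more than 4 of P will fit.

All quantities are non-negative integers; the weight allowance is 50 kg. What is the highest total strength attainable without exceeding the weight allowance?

This is a bounded integer knapsack.
Take 3×L, 1×Q, and 4×P: weight 50 ≤ 50, strength 3·11 + 1·6 + 4·9 = 75.
P has the best ratio (9/5) and is taken to its limit of 4; remaining capacity is filled optimally with the others.

75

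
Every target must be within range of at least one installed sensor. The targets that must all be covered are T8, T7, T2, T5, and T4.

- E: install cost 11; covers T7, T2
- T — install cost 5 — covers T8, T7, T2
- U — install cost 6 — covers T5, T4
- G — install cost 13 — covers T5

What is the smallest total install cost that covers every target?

11

Choose T and U: together they cover T8, T7, T2, T5, T4 — every target.
Total install cost: 5 + 6 = 11.
No cover costs less than 11.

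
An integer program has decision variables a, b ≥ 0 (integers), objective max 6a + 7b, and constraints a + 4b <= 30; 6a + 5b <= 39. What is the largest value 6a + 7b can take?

49

The continuous relaxation peaks at (0.316, 7.42) with value 53.84; rounding to a feasible lattice point costs some objective.
(a,b)=(0,7): 1·0+4·7=28≤30, 6·0+5·7=35≤39, objective 49.
(a,b)=(1,6): 1·1+4·6=25≤30, 6·1+5·6=36≤39, objective 48.
(a,b)=(0,6): 1·0+4·6=24≤30, 6·0+5·6=30≤39, objective 42.
Maximum is 49 at (a,b)=(0,7).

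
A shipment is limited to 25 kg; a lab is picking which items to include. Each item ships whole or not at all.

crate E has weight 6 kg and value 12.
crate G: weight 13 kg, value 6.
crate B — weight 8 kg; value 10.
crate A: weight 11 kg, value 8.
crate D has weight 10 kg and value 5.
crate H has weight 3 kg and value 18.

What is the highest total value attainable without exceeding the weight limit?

Allowing fractional choices, the relaxed optimum would be about 45.8, but items are indivisible.
crate E + crate G + crate H: weight 6 + 13 + 3 = 22 ≤ 25, value 12 + 6 + 18 = 36.
crate E + crate B + crate H: weight 6 + 8 + 3 = 17 ≤ 25, value 12 + 10 + 18 = 40.
crate E + crate A + crate H: weight 6 + 11 + 3 = 20 ≤ 25, value 12 + 8 + 18 = 38.
Best is crate E, crate B, and crate H with total value 40.

40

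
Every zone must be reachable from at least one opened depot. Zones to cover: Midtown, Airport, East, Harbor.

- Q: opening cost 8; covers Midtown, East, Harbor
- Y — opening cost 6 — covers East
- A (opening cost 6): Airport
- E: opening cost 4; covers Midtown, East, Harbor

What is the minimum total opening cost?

Choose A and E: together they cover Midtown, Airport, East, Harbor — every zone.
Total opening cost: 6 + 4 = 10.

10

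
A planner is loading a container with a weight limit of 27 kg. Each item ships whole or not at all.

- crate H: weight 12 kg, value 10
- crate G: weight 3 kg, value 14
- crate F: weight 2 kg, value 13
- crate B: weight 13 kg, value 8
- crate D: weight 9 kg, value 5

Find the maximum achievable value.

42

This is a 0-1 knapsack instance.
crate H + crate G + crate F + crate D: weight 12 + 3 + 2 + 9 = 26 ≤ 27, value 10 + 14 + 13 + 5 = 42.
crate G + crate F + crate B + crate D: weight 3 + 2 + 13 + 9 = 27 ≤ 27, value 14 + 13 + 8 + 5 = 40.
Best is crate H, crate G, crate F, and crate D with total value 42.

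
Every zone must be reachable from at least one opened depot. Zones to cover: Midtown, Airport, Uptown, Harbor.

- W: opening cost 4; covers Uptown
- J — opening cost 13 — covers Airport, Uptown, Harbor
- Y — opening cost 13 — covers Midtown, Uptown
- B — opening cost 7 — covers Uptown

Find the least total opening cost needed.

26

Choose J and Y: together they cover Midtown, Airport, Uptown, Harbor — every zone.
Total opening cost: 13 + 13 = 26.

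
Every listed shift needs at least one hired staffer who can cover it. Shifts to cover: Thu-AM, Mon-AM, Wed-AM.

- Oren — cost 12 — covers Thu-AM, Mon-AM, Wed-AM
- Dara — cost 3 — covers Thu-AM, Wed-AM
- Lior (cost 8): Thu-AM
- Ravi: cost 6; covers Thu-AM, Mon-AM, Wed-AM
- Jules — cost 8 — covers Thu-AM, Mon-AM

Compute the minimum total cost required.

6

The greedy cost-per-new-shift heuristic would pick Dara and Ravi for 9, but a cheaper cover exists.
Ravi alone covers Thu-AM, Mon-AM, Wed-AM — every shift.
Total cost: 6.
No cover costs less than 6.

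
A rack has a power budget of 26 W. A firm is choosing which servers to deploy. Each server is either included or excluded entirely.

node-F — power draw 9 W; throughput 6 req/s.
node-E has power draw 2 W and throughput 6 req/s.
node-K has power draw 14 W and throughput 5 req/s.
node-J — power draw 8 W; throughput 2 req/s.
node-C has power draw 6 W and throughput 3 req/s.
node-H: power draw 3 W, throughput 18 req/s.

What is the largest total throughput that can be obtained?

Allowing fractional choices, the relaxed optimum would be about 35.1, but servers are indivisible.
node-F + node-E + node-J + node-H: power draw 9 + 2 + 8 + 3 = 22 ≤ 26, throughput 6 + 6 + 2 + 18 = 32.
node-F + node-E + node-C + node-H: power draw 9 + 2 + 6 + 3 = 20 ≤ 26, throughput 6 + 6 + 3 + 18 = 33.
Best is node-F, node-E, node-C, and node-H with total throughput 33.

33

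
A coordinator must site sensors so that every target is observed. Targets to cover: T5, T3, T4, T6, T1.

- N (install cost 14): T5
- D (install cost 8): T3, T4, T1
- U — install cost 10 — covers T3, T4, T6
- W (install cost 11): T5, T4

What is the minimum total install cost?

29

This is a weighted set-cover instance.
Choose D, U, and W: together they cover T5, T3, T4, T6, T1 — every target.
Total install cost: 8 + 10 + 11 = 29.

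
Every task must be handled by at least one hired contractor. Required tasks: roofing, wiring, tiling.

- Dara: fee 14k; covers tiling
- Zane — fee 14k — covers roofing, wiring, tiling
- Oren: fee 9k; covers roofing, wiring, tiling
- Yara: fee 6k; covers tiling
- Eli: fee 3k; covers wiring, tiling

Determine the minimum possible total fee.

9

This is an integer covering problem.
The greedy cost-per-new-task heuristic would pick Eli and Oren for 12, but a cheaper cover exists.
Oren alone covers roofing, wiring, tiling — every task.
Total fee: 9.
No cover costs less than 9.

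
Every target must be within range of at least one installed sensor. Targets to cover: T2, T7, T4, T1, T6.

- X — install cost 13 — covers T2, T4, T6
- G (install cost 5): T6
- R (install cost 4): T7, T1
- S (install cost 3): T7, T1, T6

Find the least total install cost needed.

This is a weighted set-cover instance.
Choose X and S: together they cover T2, T7, T4, T1, T6 — every target.
Total install cost: 13 + 3 = 16.

16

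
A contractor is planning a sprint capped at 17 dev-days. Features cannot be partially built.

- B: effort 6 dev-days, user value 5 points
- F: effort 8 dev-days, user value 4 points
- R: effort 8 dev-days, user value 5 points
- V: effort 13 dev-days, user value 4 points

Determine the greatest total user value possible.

10

This is a 0-1 knapsack instance.
Take B and R: effort 6 + 8 = 14 ≤ 17, user value 5 + 5 = 10.
No other feasible combination does better.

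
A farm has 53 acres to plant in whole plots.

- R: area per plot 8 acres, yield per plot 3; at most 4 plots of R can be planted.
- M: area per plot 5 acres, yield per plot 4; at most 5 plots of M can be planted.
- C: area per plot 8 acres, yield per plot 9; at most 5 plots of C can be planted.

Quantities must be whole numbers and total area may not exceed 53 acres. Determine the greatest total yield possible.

53

Take 2×M and 5×C: area 50 ≤ 53, yield 2·4 + 5·9 = 53.
C has the best ratio (9/8) and is taken to its limit of 5; remaining capacity is filled optimally with the others.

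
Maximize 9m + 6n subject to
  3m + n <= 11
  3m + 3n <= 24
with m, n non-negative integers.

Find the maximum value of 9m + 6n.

The continuous relaxation peaks at (1.5, 6.5) with value 52.50; rounding to a feasible lattice point costs some objective.
(m,n)=(1,7): 3·1+1·7=10≤11, 3·1+3·7=24≤24, objective 51.
(m,n)=(0,8): 3·0+1·8=8≤11, 3·0+3·8=24≤24, objective 48.
Maximum is 51 at (m,n)=(1,7).

51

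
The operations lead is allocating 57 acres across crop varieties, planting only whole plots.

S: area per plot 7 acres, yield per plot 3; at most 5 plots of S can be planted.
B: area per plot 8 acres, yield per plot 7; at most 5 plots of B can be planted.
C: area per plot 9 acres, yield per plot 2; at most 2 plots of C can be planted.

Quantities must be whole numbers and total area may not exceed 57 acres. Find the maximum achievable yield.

41

This is a bounded integer knapsack.
B has the best ratio (7/8); taking only B gives at most 5×7 = 35 (stopped by the supply cap of 5).
Mixing does better — 2×S and 5×B: area 54 ≤ 57, yield 2·3 + 5·7 = 41.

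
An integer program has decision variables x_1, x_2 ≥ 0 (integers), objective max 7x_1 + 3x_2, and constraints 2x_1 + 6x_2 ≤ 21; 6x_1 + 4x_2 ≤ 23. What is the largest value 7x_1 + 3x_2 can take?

24

Relaxing integrality, the LP optimum is 26.83 at (x_1,x_2) = (3.83, 0), which is not an integer point.
(x_1,x_2)=(3,1): 2·3+6·1=12≤21, 6·3+4·1=22≤23, objective 24.
(x_1,x_2)=(3,0): 2·3+6·0=6≤21, 6·3+4·0=18≤23, objective 21.
Maximum is 24 at (x_1,x_2)=(3,1).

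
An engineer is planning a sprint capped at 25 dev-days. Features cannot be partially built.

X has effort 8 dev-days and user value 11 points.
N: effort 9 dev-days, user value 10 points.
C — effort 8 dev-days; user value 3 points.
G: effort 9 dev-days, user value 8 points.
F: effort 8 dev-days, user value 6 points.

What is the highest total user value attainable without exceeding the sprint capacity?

Treat it as a binary knapsack problem.
Take X, N, and F: effort 8 + 9 + 8 = 25 ≤ 25, user value 11 + 10 + 6 = 27.
No other feasible combination does better.

27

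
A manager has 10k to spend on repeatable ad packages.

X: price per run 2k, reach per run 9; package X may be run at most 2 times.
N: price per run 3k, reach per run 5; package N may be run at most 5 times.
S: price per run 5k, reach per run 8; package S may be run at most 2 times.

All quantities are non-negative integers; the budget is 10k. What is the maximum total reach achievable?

2×X and 1×S: price 9 ≤ 10, reach 2·9 + 1·8 = 26.
2×X and 2×N: price 10 ≤ 10, reach 2·9 + 2·5 = 28.
Best is 28.

28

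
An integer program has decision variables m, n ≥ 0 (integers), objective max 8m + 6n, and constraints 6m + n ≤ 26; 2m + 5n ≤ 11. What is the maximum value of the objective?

32

Relaxing integrality, the LP optimum is 37.00 at (m,n) = (4.25, 0.5), which is not an integer point.
(m,n)=(4,0): 6·4+1·0=24≤26, 2·4+5·0=8≤11, objective 32.
(m,n)=(3,1): 6·3+1·1=19≤26, 2·3+5·1=11≤11, objective 30.
(m,n)=(3,0): 6·3+1·0=18≤26, 2·3+5·0=6≤11, objective 24.
Maximum is 32 at (m,n)=(4,0).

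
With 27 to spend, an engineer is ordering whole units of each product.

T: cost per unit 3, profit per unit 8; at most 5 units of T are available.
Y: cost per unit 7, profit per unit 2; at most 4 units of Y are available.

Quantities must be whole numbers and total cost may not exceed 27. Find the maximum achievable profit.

42

This is a bounded integer knapsack.
5×T and 1×Y: cost 22 ≤ 27, profit 5·8 + 1·2 = 42.
5×T: cost 15 ≤ 27, profit 5·8 = 40.
Best is 42.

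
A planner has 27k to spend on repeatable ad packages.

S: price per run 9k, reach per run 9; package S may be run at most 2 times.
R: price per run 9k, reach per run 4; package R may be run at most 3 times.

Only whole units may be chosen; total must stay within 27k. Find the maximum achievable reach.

22

S has the best ratio (9/9); taking only S gives at most 2×9 = 18 (stopped by the supply cap of 2).
Mixing does better — 2×S and 1×R: price 27 ≤ 27, reach 2·9 + 1·4 = 22.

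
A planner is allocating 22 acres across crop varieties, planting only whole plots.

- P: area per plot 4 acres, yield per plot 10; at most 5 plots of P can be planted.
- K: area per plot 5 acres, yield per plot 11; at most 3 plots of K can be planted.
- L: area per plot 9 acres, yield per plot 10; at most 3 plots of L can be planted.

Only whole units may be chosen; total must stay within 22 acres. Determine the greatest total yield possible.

52

P has the best ratio (10/4); taking only P gives at most 5×10 = 50 (stopped by the area limit).
Mixing does better — 3×P and 2×K: area 22 ≤ 22, yield 3·10 + 2·11 = 52.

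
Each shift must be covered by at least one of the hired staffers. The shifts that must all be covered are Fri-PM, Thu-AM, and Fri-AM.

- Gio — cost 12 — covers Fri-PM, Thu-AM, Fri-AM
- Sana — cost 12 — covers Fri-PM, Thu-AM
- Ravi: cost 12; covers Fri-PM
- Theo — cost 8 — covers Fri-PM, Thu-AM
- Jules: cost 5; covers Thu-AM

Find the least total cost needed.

12

Gio alone covers Fri-PM, Thu-AM, Fri-AM — every shift.
Total cost: 12.
No cover costs less than 12.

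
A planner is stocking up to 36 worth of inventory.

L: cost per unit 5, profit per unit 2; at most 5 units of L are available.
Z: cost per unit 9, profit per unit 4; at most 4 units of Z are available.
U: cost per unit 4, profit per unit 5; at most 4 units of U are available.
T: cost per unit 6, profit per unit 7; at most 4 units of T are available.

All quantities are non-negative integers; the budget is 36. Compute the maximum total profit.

Take 3×U and 4×T: cost 36 ≤ 36, profit 3·5 + 4·7 = 43.
No other integer combination yields more.

43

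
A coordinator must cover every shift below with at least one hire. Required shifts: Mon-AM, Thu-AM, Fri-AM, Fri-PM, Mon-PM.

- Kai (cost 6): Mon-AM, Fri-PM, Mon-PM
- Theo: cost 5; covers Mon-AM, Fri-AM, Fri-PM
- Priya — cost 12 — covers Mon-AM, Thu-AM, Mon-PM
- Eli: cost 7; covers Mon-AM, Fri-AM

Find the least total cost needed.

The greedy cost-per-new-shift heuristic would pick Theo, Kai, and Priya for 23, but a cheaper cover exists.
Choose Theo and Priya: together they cover Mon-AM, Thu-AM, Fri-AM, Fri-PM, Mon-PM — every shift.
Total cost: 5 + 12 = 17.
No cover costs less than 17.

17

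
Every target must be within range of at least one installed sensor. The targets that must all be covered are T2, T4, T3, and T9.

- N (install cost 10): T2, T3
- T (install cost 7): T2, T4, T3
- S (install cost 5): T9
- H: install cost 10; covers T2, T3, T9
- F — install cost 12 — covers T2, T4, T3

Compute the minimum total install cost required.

12

Choose T and S: together they cover T2, T4, T3, T9 — every target.
Total install cost: 7 + 5 = 12.
No cover costs less than 12.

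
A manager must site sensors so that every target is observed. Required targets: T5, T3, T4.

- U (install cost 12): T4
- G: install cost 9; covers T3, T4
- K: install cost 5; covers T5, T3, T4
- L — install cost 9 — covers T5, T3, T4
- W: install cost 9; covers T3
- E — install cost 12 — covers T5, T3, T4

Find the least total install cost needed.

K alone covers T5, T3, T4 — every target.
Total install cost: 5.
No cover costs less than 5.

5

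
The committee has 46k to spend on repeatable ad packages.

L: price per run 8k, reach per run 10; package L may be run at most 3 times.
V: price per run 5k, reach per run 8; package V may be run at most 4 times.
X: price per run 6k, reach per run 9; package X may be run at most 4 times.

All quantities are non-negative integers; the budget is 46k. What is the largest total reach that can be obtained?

4×V and 4×X: price 44 ≤ 46, reach 4·8 + 4·9 = 68.
1×L, 4×V, and 3×X: price 46 ≤ 46, reach 1·10 + 4·8 + 3·9 = 69.
Best is 69.

69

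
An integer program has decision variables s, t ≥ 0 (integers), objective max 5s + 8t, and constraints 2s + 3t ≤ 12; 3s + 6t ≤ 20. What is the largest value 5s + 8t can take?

Relaxing integrality, the LP optimum is 30.67 at (s,t) = (4, 1.33), which is not an integer point.
(s,t)=(6,0): 2·6+3·0=12≤12, 3·6+6·0=18≤20, objective 30.
(s,t)=(4,1): 2·4+3·1=11≤12, 3·4+6·1=18≤20, objective 28.
(s,t)=(5,0): 2·5+3·0=10≤12, 3·5+6·0=15≤20, objective 25.
Maximum is 30 at (s,t)=(6,0).

30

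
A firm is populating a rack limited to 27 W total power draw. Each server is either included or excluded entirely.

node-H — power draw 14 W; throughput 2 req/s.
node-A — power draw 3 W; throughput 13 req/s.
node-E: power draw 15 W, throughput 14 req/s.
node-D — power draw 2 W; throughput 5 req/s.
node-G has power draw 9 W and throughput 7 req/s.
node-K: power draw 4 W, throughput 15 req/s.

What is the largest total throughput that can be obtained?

Allowing fractional choices, the relaxed optimum would be about 49.3, but servers are indivisible.
node-A + node-E + node-K: power draw 3 + 15 + 4 = 22 ≤ 27, throughput 13 + 14 + 15 = 42.
node-A + node-E + node-D + node-K: power draw 3 + 15 + 2 + 4 = 24 ≤ 27, throughput 13 + 14 + 5 + 15 = 47.
Best is node-A, node-E, node-D, and node-K with total throughput 47.

47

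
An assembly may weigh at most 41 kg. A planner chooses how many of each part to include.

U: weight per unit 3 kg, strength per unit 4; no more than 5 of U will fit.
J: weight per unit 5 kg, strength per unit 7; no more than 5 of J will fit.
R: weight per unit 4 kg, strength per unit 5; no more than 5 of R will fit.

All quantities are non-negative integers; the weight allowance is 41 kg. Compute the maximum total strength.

J has the best ratio (7/5); taking only J gives at most 5×7 = 35 (stopped by the supply cap of 5).
Mixing does better — 4×U, 5×J, and 1×R: weight 41 ≤ 41, strength 4·4 + 5·7 + 1·5 = 56.

56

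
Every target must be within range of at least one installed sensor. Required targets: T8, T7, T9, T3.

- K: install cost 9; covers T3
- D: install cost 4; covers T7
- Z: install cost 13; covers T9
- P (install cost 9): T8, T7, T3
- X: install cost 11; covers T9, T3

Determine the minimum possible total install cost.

20

Choose P and X: together they cover T8, T7, T9, T3 — every target.
Total install cost: 9 + 11 = 20.
No cover costs less than 20.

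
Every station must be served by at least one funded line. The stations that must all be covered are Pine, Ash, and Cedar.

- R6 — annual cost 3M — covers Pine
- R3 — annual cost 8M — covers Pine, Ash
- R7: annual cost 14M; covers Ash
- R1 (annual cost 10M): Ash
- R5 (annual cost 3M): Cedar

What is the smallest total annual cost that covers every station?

The greedy cost-per-new-station heuristic would pick R6, R5, and R3 for 14, but a cheaper cover exists.
Choose R3 and R5: together they cover Pine, Ash, Cedar — every station.
Total annual cost: 8 + 3 = 11.
No cover costs less than 11.

11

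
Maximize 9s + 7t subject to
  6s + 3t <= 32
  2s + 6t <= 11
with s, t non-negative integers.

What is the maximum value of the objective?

(s,t)=(5,0): 6·5+3·0=30≤32, 2·5+6·0=10≤11, objective 45.
(s,t)=(4,0): 6·4+3·0=24≤32, 2·4+6·0=8≤11, objective 36.
No feasible integer point exceeds 45.

45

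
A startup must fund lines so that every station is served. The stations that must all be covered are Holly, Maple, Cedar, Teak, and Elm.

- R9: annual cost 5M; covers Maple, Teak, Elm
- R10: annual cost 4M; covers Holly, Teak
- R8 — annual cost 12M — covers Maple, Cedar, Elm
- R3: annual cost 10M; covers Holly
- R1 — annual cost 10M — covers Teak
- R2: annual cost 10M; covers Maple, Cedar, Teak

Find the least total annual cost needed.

This is a weighted set-cover instance.
The greedy cost-per-new-station heuristic would pick R9, R10, and R2 for 19, but a cheaper cover exists.
Choose R10 and R8: together they cover Holly, Maple, Cedar, Teak, Elm — every station.
Total annual cost: 4 + 12 = 16.
No cover costs less than 16.

16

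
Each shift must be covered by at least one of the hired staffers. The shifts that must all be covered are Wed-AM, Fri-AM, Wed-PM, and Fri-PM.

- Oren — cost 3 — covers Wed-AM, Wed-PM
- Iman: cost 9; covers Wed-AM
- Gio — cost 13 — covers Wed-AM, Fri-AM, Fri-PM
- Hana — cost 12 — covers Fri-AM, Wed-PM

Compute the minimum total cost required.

16

This is an integer covering problem.
Choose Oren and Gio: together they cover Wed-AM, Fri-AM, Wed-PM, Fri-PM — every shift.
Total cost: 3 + 13 = 16.
No cover costs less than 16.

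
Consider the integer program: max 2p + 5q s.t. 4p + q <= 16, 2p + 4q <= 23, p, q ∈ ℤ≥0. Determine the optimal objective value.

27

The continuous relaxation peaks at (0, 5.75) with value 28.75; rounding to a feasible lattice point costs some objective.
(p,q)=(1,5): 4·1+1·5=9≤16, 2·1+4·5=22≤23, objective 27.
(p,q)=(0,5): 4·0+1·5=5≤16, 2·0+4·5=20≤23, objective 25.
(p,q)=(2,4): 4·2+1·4=12≤16, 2·2+4·4=20≤23, objective 24.
(p,q)=(1,4): 4·1+1·4=8≤16, 2·1+4·4=18≤23, objective 22.
No feasible integer point exceeds 27.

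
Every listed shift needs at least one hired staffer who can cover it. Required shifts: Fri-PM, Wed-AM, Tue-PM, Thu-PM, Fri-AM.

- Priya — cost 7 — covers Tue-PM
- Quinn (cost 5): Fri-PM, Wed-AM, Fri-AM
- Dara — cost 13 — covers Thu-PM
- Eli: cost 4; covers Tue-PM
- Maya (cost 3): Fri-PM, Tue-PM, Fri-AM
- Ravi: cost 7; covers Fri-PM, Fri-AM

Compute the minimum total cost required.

Choose Quinn, Dara, and Maya: together they cover Fri-PM, Wed-AM, Tue-PM, Thu-PM, Fri-AM — every shift.
Total cost: 5 + 13 + 3 = 21.
No cover costs less than 21.

21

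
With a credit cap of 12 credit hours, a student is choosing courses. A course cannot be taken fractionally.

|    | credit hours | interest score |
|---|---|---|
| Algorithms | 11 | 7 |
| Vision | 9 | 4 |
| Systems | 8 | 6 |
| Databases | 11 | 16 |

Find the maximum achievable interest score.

16

Treat it as a binary knapsack problem.
Allowing fractional choices, the relaxed optimum would be about 16.8, but courses are indivisible.
Systems: credit hours 8 ≤ 12, interest score 6.
Databases: credit hours 11 ≤ 12, interest score 16.
Algorithms: credit hours 11 ≤ 12, interest score 7.
Best is Databases with total interest score 16.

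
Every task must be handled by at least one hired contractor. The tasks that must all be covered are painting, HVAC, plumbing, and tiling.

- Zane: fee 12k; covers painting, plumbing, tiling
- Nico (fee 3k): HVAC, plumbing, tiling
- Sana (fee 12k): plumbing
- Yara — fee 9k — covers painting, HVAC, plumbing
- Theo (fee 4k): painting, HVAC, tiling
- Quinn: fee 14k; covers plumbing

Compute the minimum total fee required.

This is an integer covering problem.
Choose Nico and Theo: together they cover painting, HVAC, plumbing, tiling — every task.
Total fee: 3 + 4 = 7.
No cover costs less than 7.

7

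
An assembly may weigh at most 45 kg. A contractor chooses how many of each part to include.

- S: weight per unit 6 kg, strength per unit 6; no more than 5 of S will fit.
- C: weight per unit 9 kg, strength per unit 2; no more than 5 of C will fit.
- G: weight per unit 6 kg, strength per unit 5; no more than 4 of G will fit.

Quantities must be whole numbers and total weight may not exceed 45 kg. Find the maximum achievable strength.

40

S has the best ratio (6/6); taking only S gives at most 5×6 = 30 (stopped by the supply cap of 5).
Mixing does better — 5×S and 2×G: weight 42 ≤ 45, strength 5·6 + 2·5 = 40.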